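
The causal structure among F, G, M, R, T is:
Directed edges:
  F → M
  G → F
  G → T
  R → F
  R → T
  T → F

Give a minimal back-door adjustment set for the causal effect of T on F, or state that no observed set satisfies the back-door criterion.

T→F: minimal back-door set {G, R}.

desc(T)\{T}={F,M}; candidates ⊆ {G,R}.
size 0: {}; under {} T still reaches {F,G,M,R} ∋ F.
size 1: {G}, {R}; under {G} T still reaches {F,M,R} ∋ F.
{G,R}: T⊥F given {G,R} in G with T→· removed — back-door holds.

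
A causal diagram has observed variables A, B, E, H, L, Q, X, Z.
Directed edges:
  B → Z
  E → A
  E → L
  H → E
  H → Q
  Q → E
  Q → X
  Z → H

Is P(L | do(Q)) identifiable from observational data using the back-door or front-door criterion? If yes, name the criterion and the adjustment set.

P(L|do(Q)): backdoor, adjust for {H}.

desc(Q)\{Q}={A,E,L,X}; candidates ⊆ {B,H,Z}.
size 0: {}; under {} Q still reaches {A,B,E,H,L,Z} ∋ L.
{H}: Q⊥L given {H} in G with Q→· removed — back-door holds.
P(L|do(Q)) = Σ_{H} P(L|Q,H)·P(H).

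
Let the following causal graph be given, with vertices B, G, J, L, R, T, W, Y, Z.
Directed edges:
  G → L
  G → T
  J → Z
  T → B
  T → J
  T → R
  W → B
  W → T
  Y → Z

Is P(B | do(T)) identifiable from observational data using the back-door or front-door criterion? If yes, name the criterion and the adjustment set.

P(B|do(T)): backdoor, adjust for {W}.

desc(T)\{T}={B,J,R,Z}; candidates ⊆ {G,L,W,Y}.
size 0: {}; under {} T still reaches {B,G,L,W} ∋ B.
{W}: T⊥B given {W} in G with T→· removed — back-door holds.
P(B|do(T)) = Σ_{W} P(B|T,W)·P(W).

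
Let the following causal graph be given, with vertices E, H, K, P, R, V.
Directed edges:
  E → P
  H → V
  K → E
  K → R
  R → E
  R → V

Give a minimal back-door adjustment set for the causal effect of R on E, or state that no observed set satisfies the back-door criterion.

desc(R)\{R}={E,P,V}; candidates ⊆ {H,K}.
size 0: {}; under {} R still reaches {E,K,P} ∋ E.
{K}: R⊥E given {K} in G with R→· removed — back-door holds.

R→E: minimal back-door set {K}.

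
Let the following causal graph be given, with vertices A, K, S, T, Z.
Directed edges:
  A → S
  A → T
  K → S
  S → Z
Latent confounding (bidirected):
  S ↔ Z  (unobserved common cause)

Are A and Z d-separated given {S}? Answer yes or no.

No — A and Z are d-connected given {S}.

Bayes-Ball from A | {S} reaches {K,T,Z}.
Z ∈ reach(A|{S}) ⇒ A ⊥̸ Z | {S}.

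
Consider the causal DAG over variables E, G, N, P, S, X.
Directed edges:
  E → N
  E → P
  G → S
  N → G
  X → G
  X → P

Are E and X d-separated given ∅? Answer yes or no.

Yes — E ⊥ X | ∅.

Bayes-Ball from E | ∅ reaches {G,N,P,S}.
X ∉ reach(E|∅) ⇒ E ⊥ X | ∅.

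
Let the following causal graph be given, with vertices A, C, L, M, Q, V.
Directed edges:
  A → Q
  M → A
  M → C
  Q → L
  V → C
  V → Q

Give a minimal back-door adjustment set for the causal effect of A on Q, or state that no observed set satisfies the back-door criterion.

desc(A)\{A}={L,Q}; candidates ⊆ {C,M,V}.
∅: A⊥Q given ∅ in G with A→· removed — back-door holds.

A→Q: minimal back-door set ∅.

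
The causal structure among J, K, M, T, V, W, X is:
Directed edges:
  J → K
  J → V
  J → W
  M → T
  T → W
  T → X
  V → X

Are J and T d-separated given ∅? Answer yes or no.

Bayes-Ball from J | ∅ reaches {K,V,W,X}.
T ∉ reach(J|∅) ⇒ J ⊥ T | ∅.

Yes — J ⊥ T | ∅.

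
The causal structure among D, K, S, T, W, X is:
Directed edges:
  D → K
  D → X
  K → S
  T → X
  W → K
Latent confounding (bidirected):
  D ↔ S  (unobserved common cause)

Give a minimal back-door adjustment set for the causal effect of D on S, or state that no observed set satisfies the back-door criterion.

desc(D)\{D}={K,S,X}; candidates ⊆ {T,W}.
D↔S: latent back-door arc(s) into D.
size 0: {}; under {} D still reaches {S} ∋ S.
size 1: {T}, {W}; under {T} D still reaches {S} ∋ S.
size 2: {T,W}; under {T,W} D still reaches {S} ∋ S.
D↔S cannot be blocked by any observed set — no back-door set.

D→S: no observed back-door set.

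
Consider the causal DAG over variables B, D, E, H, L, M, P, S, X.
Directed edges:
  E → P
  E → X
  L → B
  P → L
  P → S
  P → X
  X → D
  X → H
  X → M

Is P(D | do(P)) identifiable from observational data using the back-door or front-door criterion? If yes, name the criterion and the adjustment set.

desc(P)\{P}={B,D,H,L,M,S,X}; candidates ⊆ {E}.
size 0: {}; under {} P still reaches {D,E,H,M,X} ∋ D.
{E}: P⊥D given {E} in G with P→· removed — back-door holds.
P(D|do(P)) = Σ_{E} P(D|P,E)·P(E).

P(D|do(P)): backdoor, adjust for {E}.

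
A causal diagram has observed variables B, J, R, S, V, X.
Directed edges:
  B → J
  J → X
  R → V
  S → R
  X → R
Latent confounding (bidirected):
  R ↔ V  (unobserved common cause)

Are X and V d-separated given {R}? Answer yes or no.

No — X and V are d-connected given {R}.

Bayes-Ball from X | {R} reaches {B,J,S,V}.
V ∈ reach(X|{R}) ⇒ X ⊥̸ V | {R}.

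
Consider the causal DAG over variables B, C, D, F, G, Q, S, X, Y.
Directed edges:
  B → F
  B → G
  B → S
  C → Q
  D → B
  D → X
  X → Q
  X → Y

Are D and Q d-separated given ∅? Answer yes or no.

Bayes-Ball from D | ∅ reaches {B,F,G,Q,S,X,Y}.
Q ∈ reach(D|∅) ⇒ D ⊥̸ Q | ∅.

No — D and Q are d-connected given ∅.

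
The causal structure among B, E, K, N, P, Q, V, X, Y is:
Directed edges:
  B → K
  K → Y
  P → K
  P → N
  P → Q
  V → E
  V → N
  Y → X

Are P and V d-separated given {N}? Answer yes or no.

Bayes-Ball from P | {N} reaches {E,K,Q,V,X,Y}.
V ∈ reach(P|{N}) ⇒ P ⊥̸ V | {N}.

No — P and V are d-connected given {N}.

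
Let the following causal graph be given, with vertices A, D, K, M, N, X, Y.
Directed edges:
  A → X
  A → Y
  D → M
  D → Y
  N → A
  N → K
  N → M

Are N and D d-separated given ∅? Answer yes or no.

Yes — N ⊥ D | ∅.

Bayes-Ball from N | ∅ reaches {A,K,M,X,Y}.
D ∉ reach(N|∅) ⇒ N ⊥ D | ∅.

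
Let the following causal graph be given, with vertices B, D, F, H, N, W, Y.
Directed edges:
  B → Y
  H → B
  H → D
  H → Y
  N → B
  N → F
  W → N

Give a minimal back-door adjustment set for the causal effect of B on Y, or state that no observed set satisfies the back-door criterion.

B→Y: minimal back-door set {H}.

desc(B)\{B}={Y}; candidates ⊆ {D,F,H,N,W}.
size 0: {}; under {} B still reaches {D,F,H,N,W,Y} ∋ Y.
{H}: B⊥Y given {H} in G with B→· removed — back-door holds.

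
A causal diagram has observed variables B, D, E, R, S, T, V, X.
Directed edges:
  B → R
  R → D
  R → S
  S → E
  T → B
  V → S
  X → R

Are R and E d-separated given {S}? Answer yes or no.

Yes — R ⊥ E | {S}.

Bayes-Ball from R | {S} reaches {B,D,T,V,X}.
E ∉ reach(R|{S}) ⇒ R ⊥ E | {S}.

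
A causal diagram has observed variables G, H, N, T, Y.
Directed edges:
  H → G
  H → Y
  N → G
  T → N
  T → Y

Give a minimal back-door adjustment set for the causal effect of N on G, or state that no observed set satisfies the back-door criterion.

desc(N)\{N}={G}; candidates ⊆ {H,T,Y}.
∅: N⊥G given ∅ in G with N→· removed — back-door holds.

N→G: minimal back-door set ∅.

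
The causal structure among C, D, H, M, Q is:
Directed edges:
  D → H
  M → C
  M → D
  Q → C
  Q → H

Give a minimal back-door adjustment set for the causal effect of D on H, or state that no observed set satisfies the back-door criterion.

D→H: minimal back-door set ∅.

desc(D)\{D}={H}; candidates ⊆ {C,M,Q}.
∅: D⊥H given ∅ in G with D→· removed — back-door holds.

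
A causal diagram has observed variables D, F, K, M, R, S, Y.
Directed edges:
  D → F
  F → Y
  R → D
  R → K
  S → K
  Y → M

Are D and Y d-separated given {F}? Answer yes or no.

Yes — D ⊥ Y | {F}.

Bayes-Ball from D | {F} reaches {K,R}.
Y ∉ reach(D|{F}) ⇒ D ⊥ Y | {F}.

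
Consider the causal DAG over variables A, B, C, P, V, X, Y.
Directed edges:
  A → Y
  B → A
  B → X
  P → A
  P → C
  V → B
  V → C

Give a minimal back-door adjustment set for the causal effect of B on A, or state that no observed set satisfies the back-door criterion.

desc(B)\{B}={A,X,Y}; candidates ⊆ {C,P,V}.
∅: B⊥A given ∅ in G with B→· removed — back-door holds.

B→A: minimal back-door set ∅.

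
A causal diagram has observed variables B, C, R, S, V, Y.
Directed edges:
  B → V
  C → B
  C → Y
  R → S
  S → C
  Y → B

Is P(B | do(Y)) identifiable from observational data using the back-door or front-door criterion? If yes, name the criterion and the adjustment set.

desc(Y)\{Y}={B,V}; candidates ⊆ {C,R,S}.
size 0: {}; under {} Y still reaches {B,C,R,S,V} ∋ B.
{C}: Y⊥B given {C} in G with Y→· removed — back-door holds.
P(B|do(Y)) = Σ_{C} P(B|Y,C)·P(C).

P(B|do(Y)): backdoor, adjust for {C}.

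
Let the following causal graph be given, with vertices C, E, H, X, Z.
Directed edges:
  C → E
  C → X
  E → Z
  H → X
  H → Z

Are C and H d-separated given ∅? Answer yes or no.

Bayes-Ball from C | ∅ reaches {E,X,Z}.
H ∉ reach(C|∅) ⇒ C ⊥ H | ∅.

Yes — C ⊥ H | ∅.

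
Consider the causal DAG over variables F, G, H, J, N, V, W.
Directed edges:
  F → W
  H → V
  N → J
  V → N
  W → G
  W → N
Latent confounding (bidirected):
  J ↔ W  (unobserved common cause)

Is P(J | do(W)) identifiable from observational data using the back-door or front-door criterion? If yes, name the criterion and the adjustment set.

P(J|do(W)): frontdoor, adjust for {N}.

desc(W)\{W}={G,J,N}; candidates ⊆ {F,H,V}.
W↔J: latent back-door arc(s) into W.
size 0: {}; under {} W still reaches {F,J} ∋ J.
size 1: {F}, {H}, {V}; under {F} W still reaches {J} ∋ J.
size 2: {F,H}, {F,V}, {H,V}; under {F,H} W still reaches {J} ∋ J.
W↔J cannot be blocked by any observed set — no back-door set.
{N}: (i) intercepts every directed W→J path; (ii) no back-door W→{N}; (iii) {W} blocks every back-door {N}→J. Front-door holds.
P(J|do(W)) = Σ_{N} P(N|W) Σ_{W'} P(J|N,W')P(W').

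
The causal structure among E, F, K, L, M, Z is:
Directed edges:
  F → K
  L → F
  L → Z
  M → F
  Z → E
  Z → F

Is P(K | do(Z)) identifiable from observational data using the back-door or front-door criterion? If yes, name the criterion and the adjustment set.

desc(Z)\{Z}={E,F,K}; candidates ⊆ {L,M}.
size 0: {}; under {} Z still reaches {F,K,L} ∋ K.
{L}: Z⊥K given {L} in G with Z→· removed — back-door holds.
P(K|do(Z)) = Σ_{L} P(K|Z,L)·P(L).

P(K|do(Z)): backdoor, adjust for {L}.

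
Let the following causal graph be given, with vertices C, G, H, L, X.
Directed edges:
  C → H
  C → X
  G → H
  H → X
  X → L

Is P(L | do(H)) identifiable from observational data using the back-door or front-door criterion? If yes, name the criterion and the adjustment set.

desc(H)\{H}={L,X}; candidates ⊆ {C,G}.
size 0: {}; under {} H still reaches {C,G,L,X} ∋ L.
{C}: H⊥L given {C} in G with H→· removed — back-door holds.
P(L|do(H)) = Σ_{C} P(L|H,C)·P(C).

P(L|do(H)): backdoor, adjust for {C}.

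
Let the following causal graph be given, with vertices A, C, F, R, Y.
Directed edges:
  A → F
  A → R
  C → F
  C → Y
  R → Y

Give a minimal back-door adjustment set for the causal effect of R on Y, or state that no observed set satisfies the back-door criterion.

R→Y: minimal back-door set ∅.

desc(R)\{R}={Y}; candidates ⊆ {A,C,F}.
∅: R⊥Y given ∅ in G with R→· removed — back-door holds.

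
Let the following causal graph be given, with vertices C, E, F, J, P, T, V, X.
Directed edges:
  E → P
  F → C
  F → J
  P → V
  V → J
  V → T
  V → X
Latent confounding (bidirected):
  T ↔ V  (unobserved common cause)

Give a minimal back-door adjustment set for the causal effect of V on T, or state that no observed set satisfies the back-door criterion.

desc(V)\{V}={J,T,X}; candidates ⊆ {C,E,F,P}.
V↔T: latent back-door arc(s) into V.
size 0: {}; under {} V still reaches {E,P,T} ∋ T.
size 1: {C}, {E}, {F} …(+1); under {C} V still reaches {E,P,T} ∋ T.
size 2: {C,E}, {C,F}, {C,P} …(+3); under {C,E} V still reaches {P,T} ∋ T.
V↔T cannot be blocked by any observed set — no back-door set.

V→T: no observed back-door set.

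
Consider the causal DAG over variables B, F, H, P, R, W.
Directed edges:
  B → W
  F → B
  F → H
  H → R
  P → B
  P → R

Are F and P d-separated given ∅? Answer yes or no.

Yes — F ⊥ P | ∅.

Bayes-Ball from F | ∅ reaches {B,H,R,W}.
P ∉ reach(F|∅) ⇒ F ⊥ P | ∅.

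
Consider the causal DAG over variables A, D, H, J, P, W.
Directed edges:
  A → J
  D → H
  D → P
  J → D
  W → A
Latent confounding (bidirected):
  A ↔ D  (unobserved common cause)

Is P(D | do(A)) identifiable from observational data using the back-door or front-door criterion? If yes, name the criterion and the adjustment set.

P(D|do(A)): frontdoor, adjust for {J}.

desc(A)\{A}={D,H,J,P}; candidates ⊆ {W}.
A↔D: latent back-door arc(s) into A.
size 0: {}; under {} A still reaches {D,H,P,W} ∋ D.
size 1: {W}; under {W} A still reaches {D,H,P} ∋ D.
A↔D cannot be blocked by any observed set — no back-door set.
{J}: (i) intercepts every directed A→D path; (ii) no back-door A→{J}; (iii) {A} blocks every back-door {J}→D. Front-door holds.
P(D|do(A)) = Σ_{J} P(J|A) Σ_{A'} P(D|J,A')P(A').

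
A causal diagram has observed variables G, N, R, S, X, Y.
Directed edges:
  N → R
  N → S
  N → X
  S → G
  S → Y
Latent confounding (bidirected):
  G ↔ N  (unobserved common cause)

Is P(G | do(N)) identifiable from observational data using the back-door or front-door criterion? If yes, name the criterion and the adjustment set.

desc(N)\{N}={G,R,S,X,Y}; candidates ⊆ {—}.
N↔G: latent back-door arc(s) into N.
size 0: {}; under {} N still reaches {G} ∋ G.
N↔G cannot be blocked by any observed set — no back-door set.
{S}: (i) intercepts every directed N→G path; (ii) no back-door N→{S}; (iii) {N} blocks every back-door {S}→G. Front-door holds.
P(G|do(N)) = Σ_{S} P(S|N) Σ_{N'} P(G|S,N')P(N').

P(G|do(N)): frontdoor, adjust for {S}.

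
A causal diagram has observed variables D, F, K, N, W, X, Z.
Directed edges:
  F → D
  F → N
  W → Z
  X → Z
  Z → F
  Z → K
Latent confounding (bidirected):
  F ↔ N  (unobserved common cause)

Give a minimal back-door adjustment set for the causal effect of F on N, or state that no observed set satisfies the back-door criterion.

desc(F)\{F}={D,N}; candidates ⊆ {K,W,X,Z}.
F↔N: latent back-door arc(s) into F.
size 0: {}; under {} F still reaches {K,N,W,X,Z} ∋ N.
size 1: {K}, {W}, {X} …(+1); under {K} F still reaches {N,W,X,Z} ∋ N.
size 2: {K,W}, {K,X}, {K,Z} …(+3); under {K,W} F still reaches {N,X,Z} ∋ N.
F↔N cannot be blocked by any observed set — no back-door set.

F→N: no observed back-door set.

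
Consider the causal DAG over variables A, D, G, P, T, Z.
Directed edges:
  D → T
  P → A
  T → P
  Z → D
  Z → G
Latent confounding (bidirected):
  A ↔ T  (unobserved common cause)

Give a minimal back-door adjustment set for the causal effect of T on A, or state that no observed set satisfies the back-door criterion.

desc(T)\{T}={A,P}; candidates ⊆ {D,G,Z}.
T↔A: latent back-door arc(s) into T.
size 0: {}; under {} T still reaches {A,D,G,Z} ∋ A.
size 1: {D}, {G}, {Z}; under {D} T still reaches {A} ∋ A.
size 2: {D,G}, {D,Z}, {G,Z}; under {D,G} T still reaches {A} ∋ A.
T↔A cannot be blocked by any observed set — no back-door set.

T→A: no observed back-door set.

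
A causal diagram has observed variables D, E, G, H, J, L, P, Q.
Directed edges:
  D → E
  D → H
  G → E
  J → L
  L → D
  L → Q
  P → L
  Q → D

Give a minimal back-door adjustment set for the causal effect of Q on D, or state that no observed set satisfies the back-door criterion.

Q→D: minimal back-door set {L}.

desc(Q)\{Q}={D,E,H}; candidates ⊆ {G,J,L,P}.
size 0: {}; under {} Q still reaches {D,E,H,J,L,P} ∋ D.
{L}: Q⊥D given {L} in G with Q→· removed — back-door holds.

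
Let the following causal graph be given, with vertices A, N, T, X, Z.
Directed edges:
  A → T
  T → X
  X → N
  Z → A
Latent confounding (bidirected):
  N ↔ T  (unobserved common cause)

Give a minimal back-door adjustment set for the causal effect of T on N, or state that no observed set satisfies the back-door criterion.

T→N: no observed back-door set.

desc(T)\{T}={N,X}; candidates ⊆ {A,Z}.
T↔N: latent back-door arc(s) into T.
size 0: {}; under {} T still reaches {A,N,Z} ∋ N.
size 1: {A}, {Z}; under {A} T still reaches {N} ∋ N.
size 2: {A,Z}; under {A,Z} T still reaches {N} ∋ N.
T↔N cannot be blocked by any observed set — no back-door set.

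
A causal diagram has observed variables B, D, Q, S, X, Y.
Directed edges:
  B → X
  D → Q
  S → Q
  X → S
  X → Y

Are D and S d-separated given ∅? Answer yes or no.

Bayes-Ball from D | ∅ reaches {Q}.
S ∉ reach(D|∅) ⇒ D ⊥ S | ∅.

Yes — D ⊥ S | ∅.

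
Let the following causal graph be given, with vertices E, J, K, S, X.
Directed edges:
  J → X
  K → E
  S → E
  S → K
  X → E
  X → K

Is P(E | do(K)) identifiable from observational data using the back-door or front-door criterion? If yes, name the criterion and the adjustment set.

desc(K)\{K}={E}; candidates ⊆ {J,S,X}.
size 0: {}; under {} K still reaches {E,J,S,X} ∋ E.
size 1: {J}, {S}, {X}; under {J} K still reaches {E,S,X} ∋ E.
{S,X}: K⊥E given {S,X} in G with K→· removed — back-door holds.
P(E|do(K)) = Σ_{S,X} P(E|K,S,X)·P(S,X).

P(E|do(K)): backdoor, adjust for {S, X}.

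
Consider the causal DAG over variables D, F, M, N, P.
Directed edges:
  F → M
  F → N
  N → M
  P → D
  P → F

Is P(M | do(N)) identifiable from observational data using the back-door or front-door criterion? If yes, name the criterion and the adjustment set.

P(M|do(N)): backdoor, adjust for {F}.

desc(N)\{N}={M}; candidates ⊆ {D,F,P}.
size 0: {}; under {} N still reaches {D,F,M,P} ∋ M.
{F}: N⊥M given {F} in G with N→· removed — back-door holds.
P(M|do(N)) = Σ_{F} P(M|N,F)·P(F).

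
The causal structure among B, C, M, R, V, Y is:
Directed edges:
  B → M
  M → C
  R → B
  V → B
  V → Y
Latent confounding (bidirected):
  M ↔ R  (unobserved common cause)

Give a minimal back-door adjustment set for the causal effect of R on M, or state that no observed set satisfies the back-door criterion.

R→M: no observed back-door set.

desc(R)\{R}={B,C,M}; candidates ⊆ {V,Y}.
R↔M: latent back-door arc(s) into R.
size 0: {}; under {} R still reaches {C,M} ∋ M.
size 1: {V}, {Y}; under {V} R still reaches {C,M} ∋ M.
size 2: {V,Y}; under {V,Y} R still reaches {C,M} ∋ M.
R↔M cannot be blocked by any observed set — no back-door set.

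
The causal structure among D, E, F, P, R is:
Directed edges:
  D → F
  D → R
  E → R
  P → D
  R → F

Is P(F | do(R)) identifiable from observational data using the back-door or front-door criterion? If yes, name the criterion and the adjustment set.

desc(R)\{R}={F}; candidates ⊆ {D,E,P}.
size 0: {}; under {} R still reaches {D,E,F,P} ∋ F.
{D}: R⊥F given {D} in G with R→· removed — back-door holds.
P(F|do(R)) = Σ_{D} P(F|R,D)·P(D).

P(F|do(R)): backdoor, adjust for {D}.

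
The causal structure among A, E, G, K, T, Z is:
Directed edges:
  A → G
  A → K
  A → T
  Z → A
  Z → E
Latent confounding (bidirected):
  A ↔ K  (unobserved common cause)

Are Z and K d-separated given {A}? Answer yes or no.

Bayes-Ball from Z | {A} reaches {E,K}.
K ∈ reach(Z|{A}) ⇒ Z ⊥̸ K | {A}.

No — Z and K are d-connected given {A}.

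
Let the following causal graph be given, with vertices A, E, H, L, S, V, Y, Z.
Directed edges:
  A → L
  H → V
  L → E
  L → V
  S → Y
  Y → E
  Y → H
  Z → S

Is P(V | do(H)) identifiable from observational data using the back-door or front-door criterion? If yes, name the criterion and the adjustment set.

desc(H)\{H}={V}; candidates ⊆ {A,E,L,S,Y,Z}.
∅: H⊥V given ∅ in G with H→· removed — back-door holds.
P(V|do(H)) = P(V|H) — no adjustment needed.

P(V|do(H)): backdoor, adjust for ∅.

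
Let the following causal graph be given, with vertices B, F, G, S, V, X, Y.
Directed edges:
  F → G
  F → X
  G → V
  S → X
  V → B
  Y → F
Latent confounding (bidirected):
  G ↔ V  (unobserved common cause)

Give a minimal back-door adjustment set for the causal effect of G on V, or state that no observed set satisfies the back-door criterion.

desc(G)\{G}={B,V}; candidates ⊆ {F,S,X,Y}.
G↔V: latent back-door arc(s) into G.
size 0: {}; under {} G still reaches {B,F,V,X,Y} ∋ V.
size 1: {F}, {S}, {X} …(+1); under {F} G still reaches {B,V} ∋ V.
size 2: {F,S}, {F,X}, {F,Y} …(+3); under {F,S} G still reaches {B,V} ∋ V.
G↔V cannot be blocked by any observed set — no back-door set.

G→V: no observed back-door set.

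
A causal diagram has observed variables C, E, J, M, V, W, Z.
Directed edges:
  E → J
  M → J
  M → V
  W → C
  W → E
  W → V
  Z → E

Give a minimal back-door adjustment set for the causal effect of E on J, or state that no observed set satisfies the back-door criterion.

desc(E)\{E}={J}; candidates ⊆ {C,M,V,W,Z}.
∅: E⊥J given ∅ in G with E→· removed — back-door holds.

E→J: minimal back-door set ∅.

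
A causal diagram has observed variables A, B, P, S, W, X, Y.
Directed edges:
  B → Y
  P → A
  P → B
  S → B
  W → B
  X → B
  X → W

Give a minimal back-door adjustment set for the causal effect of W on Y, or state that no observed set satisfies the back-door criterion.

W→Y: minimal back-door set {X}.

desc(W)\{W}={B,Y}; candidates ⊆ {A,P,S,X}.
size 0: {}; under {} W still reaches {B,X,Y} ∋ Y.
{X}: W⊥Y given {X} in G with W→· removed — back-door holds.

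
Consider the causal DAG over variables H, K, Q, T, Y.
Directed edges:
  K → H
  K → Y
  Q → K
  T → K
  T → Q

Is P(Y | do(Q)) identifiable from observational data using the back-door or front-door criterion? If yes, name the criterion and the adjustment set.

desc(Q)\{Q}={H,K,Y}; candidates ⊆ {T}.
size 0: {}; under {} Q still reaches {H,K,T,Y} ∋ Y.
{T}: Q⊥Y given {T} in G with Q→· removed — back-door holds.
P(Y|do(Q)) = Σ_{T} P(Y|Q,T)·P(T).

P(Y|do(Q)): backdoor, adjust for {T}.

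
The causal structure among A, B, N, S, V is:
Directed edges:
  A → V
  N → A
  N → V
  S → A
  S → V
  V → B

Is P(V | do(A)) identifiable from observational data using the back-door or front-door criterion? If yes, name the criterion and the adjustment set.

desc(A)\{A}={B,V}; candidates ⊆ {N,S}.
size 0: {}; under {} A still reaches {B,N,S,V} ∋ V.
size 1: {N}, {S}; under {N} A still reaches {B,S,V} ∋ V.
{N,S}: A⊥V given {N,S} in G with A→· removed — back-door holds.
P(V|do(A)) = Σ_{N,S} P(V|A,N,S)·P(N,S).

P(V|do(A)): backdoor, adjust for {N, S}.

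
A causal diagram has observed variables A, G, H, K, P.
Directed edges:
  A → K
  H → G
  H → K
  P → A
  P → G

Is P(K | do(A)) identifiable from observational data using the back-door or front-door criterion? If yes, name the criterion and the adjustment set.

P(K|do(A)): backdoor, adjust for ∅.

desc(A)\{A}={K}; candidates ⊆ {G,H,P}.
∅: A⊥K given ∅ in G with A→· removed — back-door holds.
P(K|do(A)) = P(K|A) — no adjustment needed.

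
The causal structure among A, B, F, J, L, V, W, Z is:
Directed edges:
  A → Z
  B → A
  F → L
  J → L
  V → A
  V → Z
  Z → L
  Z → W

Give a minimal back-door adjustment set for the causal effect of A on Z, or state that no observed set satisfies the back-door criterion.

A→Z: minimal back-door set {V}.

desc(A)\{A}={L,W,Z}; candidates ⊆ {B,F,J,V}.
size 0: {}; under {} A still reaches {B,L,V,W,Z} ∋ Z.
{V}: A⊥Z given {V} in G with A→· removed — back-door holds.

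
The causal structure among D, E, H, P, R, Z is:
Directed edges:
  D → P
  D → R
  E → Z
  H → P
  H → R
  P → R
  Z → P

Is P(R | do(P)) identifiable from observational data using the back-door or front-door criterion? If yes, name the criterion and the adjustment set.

P(R|do(P)): backdoor, adjust for {D, H}.

desc(P)\{P}={R}; candidates ⊆ {D,E,H,Z}.
size 0: {}; under {} P still reaches {D,E,H,R,Z} ∋ R.
size 1: {D}, {E}, {H} …(+1); under {D} P still reaches {E,H,R,Z} ∋ R.
{D,H}: P⊥R given {D,H} in G with P→· removed — back-door holds.
P(R|do(P)) = Σ_{D,H} P(R|P,D,H)·P(D,H).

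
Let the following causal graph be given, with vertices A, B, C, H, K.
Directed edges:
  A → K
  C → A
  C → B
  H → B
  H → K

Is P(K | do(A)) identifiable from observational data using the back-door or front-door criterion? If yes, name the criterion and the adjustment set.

desc(A)\{A}={K}; candidates ⊆ {B,C,H}.
∅: A⊥K given ∅ in G with A→· removed — back-door holds.
P(K|do(A)) = P(K|A) — no adjustment needed.

P(K|do(A)): backdoor, adjust for ∅.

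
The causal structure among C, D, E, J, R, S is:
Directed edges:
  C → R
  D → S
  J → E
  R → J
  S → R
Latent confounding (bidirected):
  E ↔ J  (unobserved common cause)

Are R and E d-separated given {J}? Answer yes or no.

Bayes-Ball from R | {J} reaches {C,D,E,S}.
E ∈ reach(R|{J}) ⇒ R ⊥̸ E | {J}.

No — R and E are d-connected given {J}.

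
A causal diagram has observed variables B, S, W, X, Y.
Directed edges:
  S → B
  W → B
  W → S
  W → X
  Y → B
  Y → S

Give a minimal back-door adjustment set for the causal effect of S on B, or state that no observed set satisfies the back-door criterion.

S→B: minimal back-door set {W, Y}.

desc(S)\{S}={B}; candidates ⊆ {W,X,Y}.
size 0: {}; under {} S still reaches {B,W,X,Y} ∋ B.
size 1: {W}, {X}, {Y}; under {W} S still reaches {B,Y} ∋ B.
{W,Y}: S⊥B given {W,Y} in G with S→· removed — back-door holds.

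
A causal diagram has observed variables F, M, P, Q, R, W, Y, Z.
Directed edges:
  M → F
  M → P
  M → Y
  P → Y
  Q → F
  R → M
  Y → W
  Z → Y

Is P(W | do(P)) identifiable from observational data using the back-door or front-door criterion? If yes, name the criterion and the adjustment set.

desc(P)\{P}={W,Y}; candidates ⊆ {F,M,Q,R,Z}.
size 0: {}; under {} P still reaches {F,M,R,W,Y} ∋ W.
{M}: P⊥W given {M} in G with P→· removed — back-door holds.
P(W|do(P)) = Σ_{M} P(W|P,M)·P(M).

P(W|do(P)): backdoor, adjust for {M}.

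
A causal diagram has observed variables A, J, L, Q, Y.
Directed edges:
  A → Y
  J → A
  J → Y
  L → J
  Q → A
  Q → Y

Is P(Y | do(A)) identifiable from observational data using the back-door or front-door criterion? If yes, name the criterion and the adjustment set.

P(Y|do(A)): backdoor, adjust for {J, Q}.

desc(A)\{A}={Y}; candidates ⊆ {J,L,Q}.
size 0: {}; under {} A still reaches {J,L,Q,Y} ∋ Y.
size 1: {J}, {L}, {Q}; under {J} A still reaches {Q,Y} ∋ Y.
{J,Q}: A⊥Y given {J,Q} in G with A→· removed — back-door holds.
P(Y|do(A)) = Σ_{J,Q} P(Y|A,J,Q)·P(J,Q).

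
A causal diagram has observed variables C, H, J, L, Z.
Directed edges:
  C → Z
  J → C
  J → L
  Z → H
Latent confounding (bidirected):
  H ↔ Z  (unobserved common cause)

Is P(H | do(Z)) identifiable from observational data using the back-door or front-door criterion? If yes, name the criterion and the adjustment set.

P(H|do(Z)): not identifiable (no BD/FD set).

desc(Z)\{Z}={H}; candidates ⊆ {C,J,L}.
Z↔H: latent back-door arc(s) into Z.
size 0: {}; under {} Z still reaches {C,H,J,L} ∋ H.
size 1: {C}, {J}, {L}; under {C} Z still reaches {H} ∋ H.
size 2: {C,J}, {C,L}, {J,L}; under {C,J} Z still reaches {H} ∋ H.
Z↔H cannot be blocked by any observed set — no back-door set.
No mediator lies on a directed Z→…→H path.
Neither criterion identifies P(H|do(Z)) in this graph.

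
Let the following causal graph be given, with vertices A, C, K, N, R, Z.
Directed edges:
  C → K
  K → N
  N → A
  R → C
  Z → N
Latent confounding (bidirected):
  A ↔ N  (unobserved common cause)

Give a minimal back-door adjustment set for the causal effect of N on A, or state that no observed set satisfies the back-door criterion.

desc(N)\{N}={A}; candidates ⊆ {C,K,R,Z}.
N↔A: latent back-door arc(s) into N.
size 0: {}; under {} N still reaches {A,C,K,R,Z} ∋ A.
size 1: {C}, {K}, {R} …(+1); under {C} N still reaches {A,K,Z} ∋ A.
size 2: {C,K}, {C,R}, {C,Z} …(+3); under {C,K} N still reaches {A,Z} ∋ A.
N↔A cannot be blocked by any observed set — no back-door set.

N→A: no observed back-door set.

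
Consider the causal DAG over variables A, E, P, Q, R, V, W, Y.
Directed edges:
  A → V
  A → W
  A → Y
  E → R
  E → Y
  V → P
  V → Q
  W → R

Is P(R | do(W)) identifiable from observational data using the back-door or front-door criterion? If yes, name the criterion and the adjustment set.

desc(W)\{W}={R}; candidates ⊆ {A,E,P,Q,V,Y}.
∅: W⊥R given ∅ in G with W→· removed — back-door holds.
P(R|do(W)) = P(R|W) — no adjustment needed.

P(R|do(W)): backdoor, adjust for ∅.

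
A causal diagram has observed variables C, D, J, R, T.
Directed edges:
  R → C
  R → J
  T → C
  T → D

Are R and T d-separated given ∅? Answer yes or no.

Bayes-Ball from R | ∅ reaches {C,J}.
T ∉ reach(R|∅) ⇒ R ⊥ T | ∅.

Yes — R ⊥ T | ∅.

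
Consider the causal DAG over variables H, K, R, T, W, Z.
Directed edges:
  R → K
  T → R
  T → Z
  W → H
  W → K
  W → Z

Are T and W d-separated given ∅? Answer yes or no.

Yes — T ⊥ W | ∅.

Bayes-Ball from T | ∅ reaches {K,R,Z}.
W ∉ reach(T|∅) ⇒ T ⊥ W | ∅.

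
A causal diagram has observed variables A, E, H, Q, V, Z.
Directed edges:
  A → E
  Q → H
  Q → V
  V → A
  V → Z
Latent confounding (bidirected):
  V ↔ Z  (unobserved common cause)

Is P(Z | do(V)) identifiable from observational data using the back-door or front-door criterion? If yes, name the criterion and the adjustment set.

P(Z|do(V)): not identifiable (no BD/FD set).

desc(V)\{V}={A,E,Z}; candidates ⊆ {H,Q}.
V↔Z: latent back-door arc(s) into V.
size 0: {}; under {} V still reaches {H,Q,Z} ∋ Z.
size 1: {H}, {Q}; under {H} V still reaches {Q,Z} ∋ Z.
size 2: {H,Q}; under {H,Q} V still reaches {Z} ∋ Z.
V↔Z cannot be blocked by any observed set — no back-door set.
No mediator lies on a directed V→…→Z path.
Neither criterion identifies P(Z|do(V)) in this graph.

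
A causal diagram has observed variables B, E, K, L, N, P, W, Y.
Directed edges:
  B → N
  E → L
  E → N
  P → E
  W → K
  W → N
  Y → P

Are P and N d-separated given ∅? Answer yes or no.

Bayes-Ball from P | ∅ reaches {E,L,N,Y}.
N ∈ reach(P|∅) ⇒ P ⊥̸ N | ∅.

No — P and N are d-connected given ∅.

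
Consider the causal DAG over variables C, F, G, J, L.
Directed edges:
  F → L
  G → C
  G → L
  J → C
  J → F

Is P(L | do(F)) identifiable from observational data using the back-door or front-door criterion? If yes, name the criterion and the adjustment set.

desc(F)\{F}={L}; candidates ⊆ {C,G,J}.
∅: F⊥L given ∅ in G with F→· removed — back-door holds.
P(L|do(F)) = P(L|F) — no adjustment needed.

P(L|do(F)): backdoor, adjust for ∅.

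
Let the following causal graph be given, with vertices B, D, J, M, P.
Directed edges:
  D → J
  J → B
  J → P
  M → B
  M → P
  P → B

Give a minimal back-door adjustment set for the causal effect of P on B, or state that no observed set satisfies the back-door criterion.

desc(P)\{P}={B}; candidates ⊆ {D,J,M}.
size 0: {}; under {} P still reaches {B,D,J,M} ∋ B.
size 1: {D}, {J}, {M}; under {D} P still reaches {B,J,M} ∋ B.
{J,M}: P⊥B given {J,M} in G with P→· removed — back-door holds.

P→B: minimal back-door set {J, M}.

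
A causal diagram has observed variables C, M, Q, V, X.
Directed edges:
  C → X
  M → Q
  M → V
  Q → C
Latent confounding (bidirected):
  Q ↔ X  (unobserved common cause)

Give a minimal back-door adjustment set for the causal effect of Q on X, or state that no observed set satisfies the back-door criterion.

Q→X: no observed back-door set.

desc(Q)\{Q}={C,X}; candidates ⊆ {M,V}.
Q↔X: latent back-door arc(s) into Q.
size 0: {}; under {} Q still reaches {M,V,X} ∋ X.
size 1: {M}, {V}; under {M} Q still reaches {X} ∋ X.
size 2: {M,V}; under {M,V} Q still reaches {X} ∋ X.
Q↔X cannot be blocked by any observed set — no back-door set.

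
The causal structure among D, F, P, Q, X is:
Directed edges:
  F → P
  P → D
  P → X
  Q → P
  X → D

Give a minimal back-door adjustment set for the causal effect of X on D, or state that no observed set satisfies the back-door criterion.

desc(X)\{X}={D}; candidates ⊆ {F,P,Q}.
size 0: {}; under {} X still reaches {D,F,P,Q} ∋ D.
{P}: X⊥D given {P} in G with X→· removed — back-door holds.

X→D: minimal back-door set {P}.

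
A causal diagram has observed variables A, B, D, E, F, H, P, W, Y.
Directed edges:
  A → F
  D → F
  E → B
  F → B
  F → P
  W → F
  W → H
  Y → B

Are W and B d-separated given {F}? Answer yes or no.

Bayes-Ball from W | {F} reaches {A,D,H}.
B ∉ reach(W|{F}) ⇒ W ⊥ B | {F}.

Yes — W ⊥ B | {F}.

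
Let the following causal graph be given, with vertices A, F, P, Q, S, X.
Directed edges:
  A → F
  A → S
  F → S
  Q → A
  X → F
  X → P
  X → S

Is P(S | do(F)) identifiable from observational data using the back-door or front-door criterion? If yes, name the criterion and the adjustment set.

P(S|do(F)): backdoor, adjust for {A, X}.

desc(F)\{F}={S}; candidates ⊆ {A,P,Q,X}.
size 0: {}; under {} F still reaches {A,P,Q,S,X} ∋ S.
size 1: {A}, {P}, {Q} …(+1); under {A} F still reaches {P,S,X} ∋ S.
{A,X}: F⊥S given {A,X} in G with F→· removed — back-door holds.
P(S|do(F)) = Σ_{A,X} P(S|F,A,X)·P(A,X).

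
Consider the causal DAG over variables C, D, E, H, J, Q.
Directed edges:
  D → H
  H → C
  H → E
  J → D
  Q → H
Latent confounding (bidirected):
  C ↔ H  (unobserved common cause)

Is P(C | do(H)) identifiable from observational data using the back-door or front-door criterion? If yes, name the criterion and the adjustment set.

desc(H)\{H}={C,E}; candidates ⊆ {D,J,Q}.
H↔C: latent back-door arc(s) into H.
size 0: {}; under {} H still reaches {C,D,J,Q} ∋ C.
size 1: {D}, {J}, {Q}; under {D} H still reaches {C,Q} ∋ C.
size 2: {D,J}, {D,Q}, {J,Q}; under {D,J} H still reaches {C,Q} ∋ C.
H↔C cannot be blocked by any observed set — no back-door set.
No mediator lies on a directed H→…→C path.
Neither criterion identifies P(C|do(H)) in this graph.

P(C|do(H)): not identifiable (no BD/FD set).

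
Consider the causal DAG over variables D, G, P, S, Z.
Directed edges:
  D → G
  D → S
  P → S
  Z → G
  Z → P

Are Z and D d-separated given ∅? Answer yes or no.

Bayes-Ball from Z | ∅ reaches {G,P,S}.
D ∉ reach(Z|∅) ⇒ Z ⊥ D | ∅.

Yes — Z ⊥ D | ∅.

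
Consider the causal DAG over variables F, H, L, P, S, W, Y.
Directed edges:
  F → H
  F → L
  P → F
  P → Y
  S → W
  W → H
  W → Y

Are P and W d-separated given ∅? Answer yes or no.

Yes — P ⊥ W | ∅.

Bayes-Ball from P | ∅ reaches {F,H,L,Y}.
W ∉ reach(P|∅) ⇒ P ⊥ W | ∅.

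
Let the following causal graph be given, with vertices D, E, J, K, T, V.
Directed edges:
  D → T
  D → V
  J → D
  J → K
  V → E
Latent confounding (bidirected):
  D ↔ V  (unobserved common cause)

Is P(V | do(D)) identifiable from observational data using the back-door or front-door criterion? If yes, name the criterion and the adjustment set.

desc(D)\{D}={E,T,V}; candidates ⊆ {J,K}.
D↔V: latent back-door arc(s) into D.
size 0: {}; under {} D still reaches {E,J,K,V} ∋ V.
size 1: {J}, {K}; under {J} D still reaches {E,V} ∋ V.
size 2: {J,K}; under {J,K} D still reaches {E,V} ∋ V.
D↔V cannot be blocked by any observed set — no back-door set.
No mediator lies on a directed D→…→V path.
Neither criterion identifies P(V|do(D)) in this graph.

P(V|do(D)): not identifiable (no BD/FD set).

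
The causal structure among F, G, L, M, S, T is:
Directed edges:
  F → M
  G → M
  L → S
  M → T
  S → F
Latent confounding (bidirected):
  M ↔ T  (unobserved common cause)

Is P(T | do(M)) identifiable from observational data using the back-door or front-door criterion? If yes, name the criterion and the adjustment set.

desc(M)\{M}={T}; candidates ⊆ {F,G,L,S}.
M↔T: latent back-door arc(s) into M.
size 0: {}; under {} M still reaches {F,G,L,S,T} ∋ T.
size 1: {F}, {G}, {L} …(+1); under {F} M still reaches {G,T} ∋ T.
size 2: {F,G}, {F,L}, {F,S} …(+3); under {F,G} M still reaches {T} ∋ T.
M↔T cannot be blocked by any observed set — no back-door set.
No mediator lies on a directed M→…→T path.
Neither criterion identifies P(T|do(M)) in this graph.

P(T|do(M)): not identifiable (no BD/FD set).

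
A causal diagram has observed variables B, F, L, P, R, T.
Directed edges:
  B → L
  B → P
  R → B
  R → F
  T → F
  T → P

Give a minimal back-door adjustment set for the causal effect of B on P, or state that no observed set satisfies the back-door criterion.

desc(B)\{B}={L,P}; candidates ⊆ {F,R,T}.
∅: B⊥P given ∅ in G with B→· removed — back-door holds.

B→P: minimal back-door set ∅.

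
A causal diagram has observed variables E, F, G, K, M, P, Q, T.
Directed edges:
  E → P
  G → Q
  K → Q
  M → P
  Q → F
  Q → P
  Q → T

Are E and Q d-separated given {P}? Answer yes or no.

Bayes-Ball from E | {P} reaches {F,G,K,M,Q,T}.
Q ∈ reach(E|{P}) ⇒ E ⊥̸ Q | {P}.

No — E and Q are d-connected given {P}.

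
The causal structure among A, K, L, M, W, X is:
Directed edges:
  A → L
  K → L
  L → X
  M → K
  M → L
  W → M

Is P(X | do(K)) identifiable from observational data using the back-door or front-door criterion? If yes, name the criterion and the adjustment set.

P(X|do(K)): backdoor, adjust for {M}.

desc(K)\{K}={L,X}; candidates ⊆ {A,M,W}.
size 0: {}; under {} K still reaches {L,M,W,X} ∋ X.
{M}: K⊥X given {M} in G with K→· removed — back-door holds.
P(X|do(K)) = Σ_{M} P(X|K,M)·P(M).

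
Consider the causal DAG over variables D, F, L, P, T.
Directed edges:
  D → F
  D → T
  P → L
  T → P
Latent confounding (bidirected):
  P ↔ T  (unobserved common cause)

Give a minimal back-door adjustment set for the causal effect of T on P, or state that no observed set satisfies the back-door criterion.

desc(T)\{T}={L,P}; candidates ⊆ {D,F}.
T↔P: latent back-door arc(s) into T.
size 0: {}; under {} T still reaches {D,F,L,P} ∋ P.
size 1: {D}, {F}; under {D} T still reaches {L,P} ∋ P.
size 2: {D,F}; under {D,F} T still reaches {L,P} ∋ P.
T↔P cannot be blocked by any observed set — no back-door set.

T→P: no observed back-door set.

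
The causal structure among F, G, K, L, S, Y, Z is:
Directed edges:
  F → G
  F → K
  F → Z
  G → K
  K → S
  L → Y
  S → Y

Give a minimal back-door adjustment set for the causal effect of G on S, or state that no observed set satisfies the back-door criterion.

desc(G)\{G}={K,S,Y}; candidates ⊆ {F,L,Z}.
size 0: {}; under {} G still reaches {F,K,S,Y,Z} ∋ S.
{F}: G⊥S given {F} in G with G→· removed — back-door holds.

G→S: minimal back-door set {F}.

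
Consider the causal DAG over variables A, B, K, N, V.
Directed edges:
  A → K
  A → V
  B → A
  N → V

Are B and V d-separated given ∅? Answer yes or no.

Bayes-Ball from B | ∅ reaches {A,K,V}.
V ∈ reach(B|∅) ⇒ B ⊥̸ V | ∅.

No — B and V are d-connected given ∅.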